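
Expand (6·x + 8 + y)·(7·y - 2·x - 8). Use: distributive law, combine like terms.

(6·x + 8 + y)·(7·y - 2·x - 8)
= 42·x·y - 12·x^2 - 48·x + 56·y - 16·x - 64 + 7·y^2 - 2·x·y - 8·y    [distributive law]
= 40·x·y - 12·x^2 - 64·x + 48·y - 64 + 7·y^2    [combine like terms]

40·x·y - 12·x^2 - 64·x + 48·y - 64 + 7·y^2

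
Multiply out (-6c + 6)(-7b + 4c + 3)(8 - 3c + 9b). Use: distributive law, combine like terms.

516bc - 342bc² + 378b²c - 210c² + 72c³ - 6c - 174b - 378b² + 144

(-6c + 6)(-7b + 4c + 3)(8 - 3c + 9b)
= (42bc - 24c² - 18c - 42b + 24c + 18)(8 - 3c + 9b)    [distributive law]
= (42bc - 24c² + 6c - 42b + 18)(8 - 3c + 9b)    [combine like terms]
= 336bc - 126bc² + 378b²c - 192c² + 72c³ - 216bc² + 48c - 18c² + 54bc - 336b + 126bc - 378b² + 144 - 54c + 162b    [distributive law]
= 516bc - 342bc² + 378b²c - 210c² + 72c³ - 6c - 174b - 378b² + 144    [combine like terms]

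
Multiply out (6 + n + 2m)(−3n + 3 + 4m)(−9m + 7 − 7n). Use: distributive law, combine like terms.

−89mn − 231n + 84n^2 + 48m + 126 − 214m^2 + 41mn^2 + 21n^3 − 38m^2n − 72m^3

(6 + n + 2m)(−3n + 3 + 4m)(−9m + 7 − 7n)
= (−18n + 18 + 24m − 3n^2 + 3n + 4mn − 6mn + 6m + 8m^2)(−9m + 7 − 7n)    [distributive law]
= (−15n + 18 + 30m − 3n^2 − 2mn + 8m^2)(−9m + 7 − 7n)    [combine like terms]
= 135mn − 105n + 105n^2 − 162m + 126 − 126n − 270m^2 + 210m − 210mn + 27mn^2 − 21n^2 + 21n^3 + 18m^2n − 14mn + 14mn^2 − 72m^3 + 56m^2 − 56m^2n    [distributive law]
= −89mn − 231n + 84n^2 + 48m + 126 − 214m^2 + 41mn^2 + 21n^3 − 38m^2n − 72m^3    [combine like terms]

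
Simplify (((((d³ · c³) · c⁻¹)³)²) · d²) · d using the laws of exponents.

(((((d³ · c³) · c⁻¹)³)²) · d²) · d
= ((((d³ · c³) · c⁻¹)⁶) · d²) · d    [power of a power]
= ((((d³ · c³)⁶) · ((c⁻¹)⁶)) · d²) · d    [power of a product]
= (((((d³)⁶) · ((c³)⁶)) · ((c⁻¹)⁶)) · d²) · d    [power of a product]
= (((d¹⁸ · ((c³)⁶)) · ((c⁻¹)⁶)) · d²) · d    [power of a power]
= (((d¹⁸ · c¹⁸) · ((c⁻¹)⁶)) · d²) · d    [power of a power]
= (((d¹⁸ · c¹⁸) · c⁻⁶) · d²) · d    [power of a power]
= c¹²d²¹    [product of powers]

c¹²d²¹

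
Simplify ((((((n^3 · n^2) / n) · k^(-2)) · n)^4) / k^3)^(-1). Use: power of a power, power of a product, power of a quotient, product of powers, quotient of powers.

((((((n^3 · n^2) / n) · k^(-2)) · n)^4) / k^3)^(-1)
= ((((((n^3 · n^2) / n) · k^(-2)) · n)^4)^(-1)) / ((k^3)^(-1))    [power of a quotient]
= (((((n^3 · n^2) / n) · k^(-2)) · n)^(-4)) / ((k^3)^(-1))    [power of a power]
= (((((n^3 · n^2) / n) · k^(-2))^(-4)) · (n^(-4))) / ((k^3)^(-1))    [power of a product]
= (((((n^3 · n^2) / n)^(-4)) · ((k^(-2))^(-4))) · (n^(-4))) / ((k^3)^(-1))    [power of a product]
= (((((n^3 · n^2)^(-4)) / (n^(-4))) · ((k^(-2))^(-4))) · (n^(-4))) / ((k^3)^(-1))    [power of a quotient]
= ((((((n^3)^(-4)) · ((n^2)^(-4))) / (n^(-4))) · ((k^(-2))^(-4))) · (n^(-4))) / ((k^3)^(-1))    [power of a product]
= ((((n^(-12) · ((n^2)^(-4))) / (n^(-4))) · ((k^(-2))^(-4))) · (n^(-4))) / ((k^3)^(-1))    [power of a power]
= ((((n^(-12) · n^(-8)) / (n^(-4))) · ((k^(-2))^(-4))) · (n^(-4))) / ((k^3)^(-1))    [power of a power]
= (((n^(-20) / (n^(-4))) · ((k^(-2))^(-4))) · (n^(-4))) / ((k^3)^(-1))    [product of powers]
= ((n^(-16) · ((k^(-2))^(-4))) · (n^(-4))) / ((k^3)^(-1))    [quotient of powers]
= ((n^(-16) · k^8) · (n^(-4))) / ((k^3)^(-1))    [power of a power]
= ((n^(-16) · k^8) · n^(-4)) / k^(-3)    [power of a power]
= k^11n^(-20)    [quotient of powers; product of powers]

k^11n^(-20)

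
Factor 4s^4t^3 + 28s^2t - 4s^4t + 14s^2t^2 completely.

4s^4t^3 + 28s^2t - 4s^4t + 14s^2t^2
= 2(2s^4t^3 + 14s^2t - 2s^4t + 7s^2t^2)    [factor out 2]
= 2s^2t(2s^2t^2 + 14 - 2s^2 + 7t)    [factor out s^2t]

2s^2t(2s^2t^2 + 14 - 2s^2 + 7t)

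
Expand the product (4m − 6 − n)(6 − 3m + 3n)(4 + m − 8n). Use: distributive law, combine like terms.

132m − 6m^2 − 300mn − 12m^3 + 111m^2n − 123mn^2 − 144 + 192n + 180n^2 + 24n^3

(4m − 6 − n)(6 − 3m + 3n)(4 + m − 8n)
= (24m − 12m^2 + 12mn − 36 + 18m − 18n − 6n + 3mn − 3n^2)(4 + m − 8n)    [distributive law]
= (42m − 12m^2 + 15mn − 36 − 24n − 3n^2)(4 + m − 8n)    [combine like terms]
= 168m + 42m^2 − 336mn − 48m^2 − 12m^3 + 96m^2n + 60mn + 15m^2n − 120mn^2 − 144 − 36m + 288n − 96n − 24mn + 192n^2 − 12n^2 − 3mn^2 + 24n^3    [distributive law]
= 132m − 6m^2 − 300mn − 12m^3 + 111m^2n − 123mn^2 − 144 + 192n + 180n^2 + 24n^3    [combine like terms]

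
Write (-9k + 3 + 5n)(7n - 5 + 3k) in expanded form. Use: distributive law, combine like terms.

-48kn + 54k - 27k^2 - 4n - 15 + 35n^2

(-9k + 3 + 5n)(7n - 5 + 3k)
= -63kn + 45k - 27k^2 + 21n - 15 + 9k + 35n^2 - 25n + 15kn    [distributive law]
= -48kn + 54k - 27k^2 - 4n - 15 + 35n^2    [combine like terms]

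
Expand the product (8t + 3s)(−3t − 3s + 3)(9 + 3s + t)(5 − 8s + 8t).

(8t + 3s)(−3t − 3s + 3)(9 + 3s + t)(5 − 8s + 8t)
= (−24t² − 24st + 24t − 9st − 9s² + 9s)(9 + 3s + t)(5 − 8s + 8t)    [distributive law]
= (−24t² − 33st + 24t − 9s² + 9s)(9 + 3s + t)(5 − 8s + 8t)    [combine like terms]
= (−216t² − 72st² − 24t³ − 297st − 99s²t − 33st² + 216t + 72st + 24t² − 81s² − 27s³ − 9s²t + 81s + 27s² + 9st)(5 − 8s + 8t)    [distributive law]
= (−192t² − 105st² − 24t³ − 216st − 108s²t + 216t − 54s² − 27s³ + 81s)(5 − 8s + 8t)    [combine like terms]
= −960t² + 1536st² − 1536t³ − 525st² + 840s²t² − 840st³ − 120t³ + 192st³ − 192t⁴ − 1080st + 1728s²t − 1728st² − 540s²t + 864s³t − 864s²t² + 1080t − 1728st + 1728t² − 270s² + 432s³ − 432s²t − 135s³ + 216s⁴ − 216s³t + 405s − 648s² + 648st    [distributive law]
= 768t² − 717st² − 1656t³ − 24s²t² − 648st³ − 192t⁴ − 2160st + 756s²t + 648s³t + 1080t − 918s² + 297s³ + 216s⁴ + 405s    [combine like terms]

768t² − 717st² − 1656t³ − 24s²t² − 648st³ − 192t⁴ − 2160st + 756s²t + 648s³t + 1080t − 918s² + 297s³ + 216s⁴ + 405s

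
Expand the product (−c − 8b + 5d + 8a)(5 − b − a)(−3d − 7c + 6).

(−c − 8b + 5d + 8a)(5 − b − a)(−3d − 7c + 6)
= (−5c + bc + ac − 40b + 8b² + 8ab + 25d − 5bd − 5ad + 40a − 8ab − 8a²)(−3d − 7c + 6)    [distributive law]
= (−5c + bc + ac − 40b + 8b² + 25d − 5bd − 5ad + 40a − 8a²)(−3d − 7c + 6)    [combine like terms]
= 15cd + 35c² − 30c − 3bcd − 7bc² + 6bc − 3acd − 7ac² + 6ac + 120bd + 280bc − 240b − 24b²d − 56b²c + 48b² − 75d² − 175cd + 150d + 15bd² + 35bcd − 30bd + 15ad² + 35acd − 30ad − 120ad − 280ac + 240a + 24a²d + 56a²c − 48a²    [distributive law]
= −160cd + 35c² − 30c + 32bcd − 7bc² + 286bc + 32acd − 7ac² − 274ac + 90bd − 240b − 24b²d − 56b²c + 48b² − 75d² + 150d + 15bd² + 15ad² − 150ad + 240a + 24a²d + 56a²c − 48a²    [combine like terms]

−160cd + 35c² − 30c + 32bcd − 7bc² + 286bc + 32acd − 7ac² − 274ac + 90bd − 240b − 24b²d − 56b²c + 48b² − 75d² + 150d + 15bd² + 15ad² − 150ad + 240a + 24a²d + 56a²c − 48a²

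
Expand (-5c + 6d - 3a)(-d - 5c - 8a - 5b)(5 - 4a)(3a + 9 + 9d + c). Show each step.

(-5c + 6d - 3a)(-d - 5c - 8a - 5b)(5 - 4a)(3a + 9 + 9d + c)
= (5cd + 25c^2 + 40ac + 25bc - 6d^2 - 30cd - 48ad - 30bd + 3ad + 15ac + 24a^2 + 15ab)(5 - 4a)(3a + 9 + 9d + c)    [distributive law]
= (-25cd + 25c^2 + 55ac + 25bc - 6d^2 - 45ad - 30bd + 24a^2 + 15ab)(5 - 4a)(3a + 9 + 9d + c)    [combine like terms]
= (-125cd + 100acd + 125c^2 - 100ac^2 + 275ac - 220a^2c + 125bc - 100abc - 30d^2 + 24ad^2 - 225ad + 180a^2d - 150bd + 120abd + 120a^2 - 96a^3 + 75ab - 60a^2b)(3a + 9 + 9d + c)    [distributive law]
= -375acd - 1125cd - 1125cd^2 - 125c^2d + 300a^2cd + 900acd + 900acd^2 + 100ac^2d + 375ac^2 + 1125c^2 + 1125c^2d + 125c^3 - 300a^2c^2 - 900ac^2 - 900ac^2d - 100ac^3 + 825a^2c + 2475ac + 2475acd + 275ac^2 - 660a^3c - 1980a^2c - 1980a^2cd - 220a^2c^2 + 375abc + 1125bc + 1125bcd + 125bc^2 - 300a^2bc - 900abc - 900abcd - 100abc^2 - 90ad^2 - 270d^2 - 270d^3 - 30cd^2 + 72a^2d^2 + 216ad^2 + 216ad^3 + 24acd^2 - 675a^2d - 2025ad - 2025ad^2 - 225acd + 540a^3d + 1620a^2d + 1620a^2d^2 + 180a^2cd - 450abd - 1350bd - 1350bd^2 - 150bcd + 360a^2bd + 1080abd + 1080abd^2 + 120abcd + 360a^3 + 1080a^2 + 1080a^2d + 120a^2c - 288a^4 - 864a^3 - 864a^3d - 96a^3c + 225a^2b + 675ab + 675abd + 75abc - 180a^3b - 540a^2b - 540a^2bd - 60a^2bc    [distributive law]
= 2775acd - 1125cd - 1155cd^2 + 1000c^2d - 1500a^2cd + 924acd^2 - 800ac^2d - 250ac^2 + 1125c^2 + 125c^3 - 520a^2c^2 - 100ac^3 - 1035a^2c + 2475ac - 756a^3c - 450abc + 1125bc + 975bcd + 125bc^2 - 360a^2bc - 780abcd - 100abc^2 - 1899ad^2 - 270d^2 - 270d^3 + 1692a^2d^2 + 216ad^3 + 2025a^2d - 2025ad - 324a^3d + 1305abd - 1350bd - 1350bd^2 - 180a^2bd + 1080abd^2 - 504a^3 + 1080a^2 - 288a^4 - 315a^2b + 675ab - 180a^3b    [combine like terms]

2775acd - 1125cd - 1155cd^2 + 1000c^2d - 1500a^2cd + 924acd^2 - 800ac^2d - 250ac^2 + 1125c^2 + 125c^3 - 520a^2c^2 - 100ac^3 - 1035a^2c + 2475ac - 756a^3c - 450abc + 1125bc + 975bcd + 125bc^2 - 360a^2bc - 780abcd - 100abc^2 - 1899ad^2 - 270d^2 - 270d^3 + 1692a^2d^2 + 216ad^3 + 2025a^2d - 2025ad - 324a^3d + 1305abd - 1350bd - 1350bd^2 - 180a^2bd + 1080abd^2 - 504a^3 + 1080a^2 - 288a^4 - 315a^2b + 675ab - 180a^3b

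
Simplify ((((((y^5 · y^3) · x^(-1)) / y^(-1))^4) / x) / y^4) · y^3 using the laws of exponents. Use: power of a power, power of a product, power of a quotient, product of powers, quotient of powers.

((((((y^5 · y^3) · x^(-1)) / y^(-1))^4) / x) / y^4) · y^3
= ((((((y^5 · y^3) · x^(-1))^4) / ((y^(-1))^4)) / x) / y^4) · y^3    [power of a quotient]
= ((((((y^5 · y^3)^4) · ((x^(-1))^4)) / ((y^(-1))^4)) / x) / y^4) · y^3    [power of a product]
= (((((((y^5)^4) · ((y^3)^4)) · ((x^(-1))^4)) / ((y^(-1))^4)) / x) / y^4) · y^3    [power of a product]
= (((((y^20 · ((y^3)^4)) · ((x^(-1))^4)) / ((y^(-1))^4)) / x) / y^4) · y^3    [power of a power]
= (((((y^20 · y^12) · ((x^(-1))^4)) / ((y^(-1))^4)) / x) / y^4) · y^3    [power of a power]
= ((((y^32 · ((x^(-1))^4)) / ((y^(-1))^4)) / x) / y^4) · y^3    [product of powers]
= ((((y^32 · x^(-4)) / ((y^(-1))^4)) / x) / y^4) · y^3    [power of a power]
= ((((y^32 · x^(-4)) / y^(-4)) / x) / y^4) · y^3    [power of a power]
= x^(-5)y^35    [quotient of powers; product of powers]

x^(-5)y^35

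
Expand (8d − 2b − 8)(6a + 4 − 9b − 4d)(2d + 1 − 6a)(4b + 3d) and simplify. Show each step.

(8d − 2b − 8)(6a + 4 − 9b − 4d)(2d + 1 − 6a)(4b + 3d)
= (48ad + 32d − 72bd − 32d^2 − 12ab − 8b + 18b^2 + 8bd − 48a − 32 + 72b + 32d)(2d + 1 − 6a)(4b + 3d)    [distributive law]
= (48ad + 64d − 64bd − 32d^2 − 12ab + 64b + 18b^2 − 48a − 32)(2d + 1 − 6a)(4b + 3d)    [combine like terms]
= (96ad^2 + 48ad − 288a^2d + 128d^2 + 64d − 384ad − 128bd^2 − 64bd + 384abd − 64d^3 − 32d^2 + 192ad^2 − 24abd − 12ab + 72a^2b + 128bd + 64b − 384ab + 36b^2d + 18b^2 − 108ab^2 − 96ad − 48a + 288a^2 − 64d − 32 + 192a)(4b + 3d)    [distributive law]
= (288ad^2 − 432ad − 288a^2d + 96d^2 − 128bd^2 + 64bd + 360abd − 64d^3 − 396ab + 72a^2b + 64b + 36b^2d + 18b^2 − 108ab^2 + 144a + 288a^2 − 32)(4b + 3d)    [combine like terms]
= 1152abd^2 + 864ad^3 − 1728abd − 1296ad^2 − 1152a^2bd − 864a^2d^2 + 384bd^2 + 288d^3 − 512b^2d^2 − 384bd^3 + 256b^2d + 192bd^2 + 1440ab^2d + 1080abd^2 − 256bd^3 − 192d^4 − 1584ab^2 − 1188abd + 288a^2b^2 + 216a^2bd + 256b^2 + 192bd + 144b^3d + 108b^2d^2 + 72b^3 + 54b^2d − 432ab^3 − 324ab^2d + 576ab + 432ad + 1152a^2b + 864a^2d − 128b − 96d    [distributive law]
= 2232abd^2 + 864ad^3 − 2916abd − 1296ad^2 − 936a^2bd − 864a^2d^2 + 576bd^2 + 288d^3 − 404b^2d^2 − 640bd^3 + 310b^2d + 1116ab^2d − 192d^4 − 1584ab^2 + 288a^2b^2 + 256b^2 + 192bd + 144b^3d + 72b^3 − 432ab^3 + 576ab + 432ad + 1152a^2b + 864a^2d − 128b − 96d    [combine like terms]

2232abd^2 + 864ad^3 − 2916abd − 1296ad^2 − 936a^2bd − 864a^2d^2 + 576bd^2 + 288d^3 − 404b^2d^2 − 640bd^3 + 310b^2d + 1116ab^2d − 192d^4 − 1584ab^2 + 288a^2b^2 + 256b^2 + 192bd + 144b^3d + 72b^3 − 432ab^3 + 576ab + 432ad + 1152a^2b + 864a^2d − 128b − 96d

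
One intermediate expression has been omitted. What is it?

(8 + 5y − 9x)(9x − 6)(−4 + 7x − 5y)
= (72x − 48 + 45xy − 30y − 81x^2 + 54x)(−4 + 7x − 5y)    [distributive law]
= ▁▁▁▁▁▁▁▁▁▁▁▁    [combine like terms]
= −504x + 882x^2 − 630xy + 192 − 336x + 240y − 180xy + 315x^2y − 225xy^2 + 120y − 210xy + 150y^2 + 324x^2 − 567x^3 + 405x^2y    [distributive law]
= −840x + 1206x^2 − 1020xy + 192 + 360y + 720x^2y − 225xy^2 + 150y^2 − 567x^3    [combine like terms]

Applying combine like terms to the line above:

(126x − 48 + 45xy − 30y − 81x^2)(−4 + 7x − 5y)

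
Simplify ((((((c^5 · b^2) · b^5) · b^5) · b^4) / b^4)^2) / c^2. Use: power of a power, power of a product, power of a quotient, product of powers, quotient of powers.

((((((c^5 · b^2) · b^5) · b^5) · b^4) / b^4)^2) / c^2
= ((((((c^5 · b^2) · b^5) · b^5) · b^4)^2) / ((b^4)^2)) / c^2    [power of a quotient]
= ((((((c^5 · b^2) · b^5) · b^5)^2) · ((b^4)^2)) / ((b^4)^2)) / c^2    [power of a product]
= ((((((c^5 · b^2) · b^5)^2) · ((b^5)^2)) · ((b^4)^2)) / ((b^4)^2)) / c^2    [power of a product]
= ((((((c^5 · b^2)^2) · ((b^5)^2)) · ((b^5)^2)) · ((b^4)^2)) / ((b^4)^2)) / c^2    [power of a product]
= (((((((c^5)^2) · ((b^2)^2)) · ((b^5)^2)) · ((b^5)^2)) · ((b^4)^2)) / ((b^4)^2)) / c^2    [power of a product]
= (((((c^10 · ((b^2)^2)) · ((b^5)^2)) · ((b^5)^2)) · ((b^4)^2)) / ((b^4)^2)) / c^2    [power of a power]
= (((((c^10 · b^4) · ((b^5)^2)) · ((b^5)^2)) · ((b^4)^2)) / ((b^4)^2)) / c^2    [power of a power]
= (((((c^10 · b^4) · b^10) · ((b^5)^2)) · ((b^4)^2)) / ((b^4)^2)) / c^2    [power of a power]
= (((((c^10 · b^4) · b^10) · b^10) · ((b^4)^2)) / ((b^4)^2)) / c^2    [power of a power]
= (((((c^10 · b^4) · b^10) · b^10) · b^8) / ((b^4)^2)) / c^2    [power of a power]
= (((((c^10 · b^4) · b^10) · b^10) · b^8) / b^8) / c^2    [power of a power]
= b^24c^8    [quotient of powers; product of powers]

b^24c^8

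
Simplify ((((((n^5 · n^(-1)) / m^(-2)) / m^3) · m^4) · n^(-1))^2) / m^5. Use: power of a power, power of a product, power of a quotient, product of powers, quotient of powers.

m·n^6

((((((n^5 · n^(-1)) / m^(-2)) / m^3) · m^4) · n^(-1))^2) / m^5
= ((((((n^5 · n^(-1)) / m^(-2)) / m^3) · m^4)^2) · ((n^(-1))^2)) / m^5    [power of a product]
= ((((((n^5 · n^(-1)) / m^(-2)) / m^3)^2) · ((m^4)^2)) · ((n^(-1))^2)) / m^5    [power of a product]
= ((((((n^5 · n^(-1)) / m^(-2))^2) / ((m^3)^2)) · ((m^4)^2)) · ((n^(-1))^2)) / m^5    [power of a quotient]
= ((((((n^5 · n^(-1))^2) / ((m^(-2))^2)) / ((m^3)^2)) · ((m^4)^2)) · ((n^(-1))^2)) / m^5    [power of a quotient]
= (((((((n^5)^2) · ((n^(-1))^2)) / ((m^(-2))^2)) / ((m^3)^2)) · ((m^4)^2)) · ((n^(-1))^2)) / m^5    [power of a product]
= (((((n^10 · ((n^(-1))^2)) / ((m^(-2))^2)) / ((m^3)^2)) · ((m^4)^2)) · ((n^(-1))^2)) / m^5    [power of a power]
= (((((n^10 · n^(-2)) / ((m^(-2))^2)) / ((m^3)^2)) · ((m^4)^2)) · ((n^(-1))^2)) / m^5    [power of a power]
= ((((n^8 / ((m^(-2))^2)) / ((m^3)^2)) · ((m^4)^2)) · ((n^(-1))^2)) / m^5    [product of powers]
= ((((n^8 / m^(-4)) / ((m^3)^2)) · ((m^4)^2)) · ((n^(-1))^2)) / m^5    [power of a power]
= ((((n^8 / m^(-4)) / m^6) · ((m^4)^2)) · ((n^(-1))^2)) / m^5    [power of a power]
= ((((n^8 / m^(-4)) / m^6) · m^8) · ((n^(-1))^2)) / m^5    [power of a power]
= ((((n^8 / m^(-4)) / m^6) · m^8) · n^(-2)) / m^5    [power of a power]
= m·n^6    [quotient of powers; product of powers]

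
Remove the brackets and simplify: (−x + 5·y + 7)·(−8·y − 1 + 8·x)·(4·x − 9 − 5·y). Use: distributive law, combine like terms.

232·x²·y − 961·x·y − 400·x·y² + 300·x² − 541·x − 32·x³ + 665·y² + 200·y³ + 584·y + 63

(−x + 5·y + 7)·(−8·y − 1 + 8·x)·(4·x − 9 − 5·y)
= (8·x·y + x − 8·x² − 40·y² − 5·y + 40·x·y − 56·y − 7 + 56·x)·(4·x − 9 − 5·y)    [distributive law]
= (48·x·y + 57·x − 8·x² − 40·y² − 61·y − 7)·(4·x − 9 − 5·y)    [combine like terms]
= 192·x²·y − 432·x·y − 240·x·y² + 228·x² − 513·x − 285·x·y − 32·x³ + 72·x² + 40·x²·y − 160·x·y² + 360·y² + 200·y³ − 244·x·y + 549·y + 305·y² − 28·x + 63 + 35·y    [distributive law]
= 232·x²·y − 961·x·y − 400·x·y² + 300·x² − 541·x − 32·x³ + 665·y² + 200·y³ + 584·y + 63    [combine like terms]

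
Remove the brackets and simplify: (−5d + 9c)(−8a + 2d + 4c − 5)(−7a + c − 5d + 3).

(−5d + 9c)(−8a + 2d + 4c − 5)(−7a + c − 5d + 3)
= (40ad − 10d^2 − 20cd + 25d − 72ac + 18cd + 36c^2 − 45c)(−7a + c − 5d + 3)    [distributive law]
= (40ad − 10d^2 − 2cd + 25d − 72ac + 36c^2 − 45c)(−7a + c − 5d + 3)    [combine like terms]
= −280a^2d + 40acd − 200ad^2 + 120ad + 70ad^2 − 10cd^2 + 50d^3 − 30d^2 + 14acd − 2c^2d + 10cd^2 − 6cd − 175ad + 25cd − 125d^2 + 75d + 504a^2c − 72ac^2 + 360acd − 216ac − 252ac^2 + 36c^3 − 180c^2d + 108c^2 + 315ac − 45c^2 + 225cd − 135c    [distributive law]
= −280a^2d + 414acd − 130ad^2 − 55ad + 50d^3 − 155d^2 − 182c^2d + 244cd + 75d + 504a^2c − 324ac^2 + 99ac + 36c^3 + 63c^2 − 135c    [combine like terms]

−280a^2d + 414acd − 130ad^2 − 55ad + 50d^3 − 155d^2 − 182c^2d + 244cd + 75d + 504a^2c − 324ac^2 + 99ac + 36c^3 + 63c^2 − 135c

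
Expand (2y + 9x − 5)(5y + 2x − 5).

10y^2 + 49xy − 35y + 18x^2 − 55x + 25

(2y + 9x − 5)(5y + 2x − 5)
= 10y^2 + 4xy − 10y + 45xy + 18x^2 − 45x − 25y − 10x + 25    [distributive law]
= 10y^2 + 49xy − 35y + 18x^2 − 55x + 25    [combine like terms]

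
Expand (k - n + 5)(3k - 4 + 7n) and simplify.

(k - n + 5)(3k - 4 + 7n)
= 3k^2 - 4k + 7kn - 3kn + 4n - 7n^2 + 15k - 20 + 35n    [distributive law]
= 3k^2 + 11k + 4kn + 39n - 7n^2 - 20    [combine like terms]

3k^2 + 11k + 4kn + 39n - 7n^2 - 20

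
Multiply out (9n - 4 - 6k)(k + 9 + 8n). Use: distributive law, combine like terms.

-39kn + 49n + 72n^2 - 58k - 36 - 6k^2

(9n - 4 - 6k)(k + 9 + 8n)
= 9kn + 81n + 72n^2 - 4k - 36 - 32n - 6k^2 - 54k - 48kn    [distributive law]
= -39kn + 49n + 72n^2 - 58k - 36 - 6k^2    [combine like terms]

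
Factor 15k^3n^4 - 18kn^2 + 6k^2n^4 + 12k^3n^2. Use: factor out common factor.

3kn^2(5k^2n^2 - 6 + 2kn^2 + 4k^2)

15k^3n^4 - 18kn^2 + 6k^2n^4 + 12k^3n^2
= 3(5k^3n^4 - 6kn^2 + 2k^2n^4 + 4k^3n^2)    [factor out 3]
= 3kn^2(5k^2n^2 - 6 + 2kn^2 + 4k^2)    [factor out kn^2]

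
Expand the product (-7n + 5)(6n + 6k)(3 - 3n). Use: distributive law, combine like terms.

-216n² + 126n³ - 216kn + 126kn² + 90n + 90k

(-7n + 5)(6n + 6k)(3 - 3n)
= (-42n² - 42kn + 30n + 30k)(3 - 3n)    [distributive law]
= -126n² + 126n³ - 126kn + 126kn² + 90n - 90n² + 90k - 90kn    [distributive law]
= -216n² + 126n³ - 216kn + 126kn² + 90n + 90k    [combine like terms]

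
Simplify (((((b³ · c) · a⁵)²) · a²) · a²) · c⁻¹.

a¹⁴b⁶c

(((((b³ · c) · a⁵)²) · a²) · a²) · c⁻¹
= (((((b³ · c)²) · ((a⁵)²)) · a²) · a²) · c⁻¹    [power of a product]
= ((((((b³)²) · (c²)) · ((a⁵)²)) · a²) · a²) · c⁻¹    [power of a product]
= ((((b⁶ · (c²)) · ((a⁵)²)) · a²) · a²) · c⁻¹    [power of a power]
= ((((b⁶ · c²) · a¹⁰) · a²) · a²) · c⁻¹    [power of a power]
= a¹⁴b⁶c    [product of powers]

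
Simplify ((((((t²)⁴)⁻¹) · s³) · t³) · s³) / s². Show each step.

((((((t²)⁴)⁻¹) · s³) · t³) · s³) / s²
= (((((t²)⁻⁴) · s³) · t³) · s³) / s²    [power of a power]
= (((t⁻⁸ · s³) · t³) · s³) / s²    [power of a power]
= s⁴·t⁻⁵    [quotient of powers; product of powers]

s⁴·t⁻⁵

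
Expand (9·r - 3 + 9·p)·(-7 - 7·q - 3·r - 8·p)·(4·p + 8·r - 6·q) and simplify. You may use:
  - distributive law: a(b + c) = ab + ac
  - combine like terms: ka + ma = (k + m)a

(9·r - 3 + 9·p)·(-7 - 7·q - 3·r - 8·p)·(4·p + 8·r - 6·q)
= (-63·r - 63·q·r - 27·r^2 - 72·p·r + 21 + 21·q + 9·r + 24·p - 63·p - 63·p·q - 27·p·r - 72·p^2)·(4·p + 8·r - 6·q)    [distributive law]
= (-54·r - 63·q·r - 27·r^2 - 99·p·r + 21 + 21·q - 39·p - 63·p·q - 72·p^2)·(4·p + 8·r - 6·q)    [combine like terms]
= -216·p·r - 432·r^2 + 324·q·r - 252·p·q·r - 504·q·r^2 + 378·q^2·r - 108·p·r^2 - 216·r^3 + 162·q·r^2 - 396·p^2·r - 792·p·r^2 + 594·p·q·r + 84·p + 168·r - 126·q + 84·p·q + 168·q·r - 126·q^2 - 156·p^2 - 312·p·r + 234·p·q - 252·p^2·q - 504·p·q·r + 378·p·q^2 - 288·p^3 - 576·p^2·r + 432·p^2·q    [distributive law]
= -528·p·r - 432·r^2 + 492·q·r - 162·p·q·r - 342·q·r^2 + 378·q^2·r - 900·p·r^2 - 216·r^3 - 972·p^2·r + 84·p + 168·r - 126·q + 318·p·q - 126·q^2 - 156·p^2 + 180·p^2·q + 378·p·q^2 - 288·p^3    [combine like terms]

-528·p·r - 432·r^2 + 492·q·r - 162·p·q·r - 342·q·r^2 + 378·q^2·r - 900·p·r^2 - 216·r^3 - 972·p^2·r + 84·p + 168·r - 126·q + 318·p·q - 126·q^2 - 156·p^2 + 180·p^2·q + 378·p·q^2 - 288·p^3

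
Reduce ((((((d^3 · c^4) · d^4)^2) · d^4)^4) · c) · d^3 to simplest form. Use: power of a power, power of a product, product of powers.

((((((d^3 · c^4) · d^4)^2) · d^4)^4) · c) · d^3
= ((((((d^3 · c^4) · d^4)^2)^4) · ((d^4)^4)) · c) · d^3    [power of a product]
= (((((d^3 · c^4) · d^4)^8) · ((d^4)^4)) · c) · d^3    [power of a power]
= (((((d^3 · c^4)^8) · ((d^4)^8)) · ((d^4)^4)) · c) · d^3    [power of a product]
= ((((((d^3)^8) · ((c^4)^8)) · ((d^4)^8)) · ((d^4)^4)) · c) · d^3    [power of a product]
= ((((d^24 · ((c^4)^8)) · ((d^4)^8)) · ((d^4)^4)) · c) · d^3    [power of a power]
= ((((d^24 · c^32) · ((d^4)^8)) · ((d^4)^4)) · c) · d^3    [power of a power]
= ((((d^24 · c^32) · d^32) · ((d^4)^4)) · c) · d^3    [power of a power]
= ((((d^24 · c^32) · d^32) · d^16) · c) · d^3    [power of a power]
= c^33d^75    [product of powers]

c^33d^75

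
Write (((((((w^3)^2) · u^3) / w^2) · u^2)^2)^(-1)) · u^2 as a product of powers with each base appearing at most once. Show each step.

u^(-8)w^(-8)

(((((((w^3)^2) · u^3) / w^2) · u^2)^2)^(-1)) · u^2
= ((((((w^3)^2) · u^3) / w^2) · u^2)^(-2)) · u^2    [power of a power]
= ((((((w^3)^2) · u^3) / w^2)^(-2)) · ((u^2)^(-2))) · u^2    [power of a product]
= ((((((w^3)^2) · u^3)^(-2)) / ((w^2)^(-2))) · ((u^2)^(-2))) · u^2    [power of a quotient]
= ((((((w^3)^2)^(-2)) · ((u^3)^(-2))) / ((w^2)^(-2))) · ((u^2)^(-2))) · u^2    [power of a product]
= (((((w^3)^(-4)) · ((u^3)^(-2))) / ((w^2)^(-2))) · ((u^2)^(-2))) · u^2    [power of a power]
= (((w^(-12) · ((u^3)^(-2))) / ((w^2)^(-2))) · ((u^2)^(-2))) · u^2    [power of a power]
= (((w^(-12) · u^(-6)) / ((w^2)^(-2))) · ((u^2)^(-2))) · u^2    [power of a power]
= (((w^(-12) · u^(-6)) / w^(-4)) · ((u^2)^(-2))) · u^2    [power of a power]
= (((w^(-12) · u^(-6)) / w^(-4)) · u^(-4)) · u^2    [power of a power]
= u^(-8)w^(-8)    [quotient of powers; product of powers]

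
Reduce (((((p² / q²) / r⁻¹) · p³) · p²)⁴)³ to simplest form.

p⁸⁴q⁻²⁴r¹²

(((((p² / q²) / r⁻¹) · p³) · p²)⁴)³
= ((((p² / q²) / r⁻¹) · p³) · p²)¹²    [power of a power]
= ((((p² / q²) / r⁻¹) · p³)¹²) · ((p²)¹²)    [power of a product]
= ((((p² / q²) / r⁻¹)¹²) · ((p³)¹²)) · ((p²)¹²)    [power of a product]
= ((((p² / q²)¹²) / ((r⁻¹)¹²)) · ((p³)¹²)) · ((p²)¹²)    [power of a quotient]
= (((((p²)¹²) / ((q²)¹²)) / ((r⁻¹)¹²)) · ((p³)¹²)) · ((p²)¹²)    [power of a quotient]
= (((p²⁴ / ((q²)¹²)) / ((r⁻¹)¹²)) · ((p³)¹²)) · ((p²)¹²)    [power of a power]
= (((p²⁴ / q²⁴) / ((r⁻¹)¹²)) · ((p³)¹²)) · ((p²)¹²)    [power of a power]
= (((p²⁴ / q²⁴) / r⁻¹²) · ((p³)¹²)) · ((p²)¹²)    [power of a power]
= (((p²⁴ / q²⁴) / r⁻¹²) · p³⁶) · ((p²)¹²)    [power of a power]
= (((p²⁴ / q²⁴) / r⁻¹²) · p³⁶) · p²⁴    [power of a power]
= p⁸⁴q⁻²⁴r¹²    [quotient of powers; product of powers]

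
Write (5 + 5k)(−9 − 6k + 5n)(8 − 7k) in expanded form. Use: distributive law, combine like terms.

−360 − 285k + 285k^2 + 200n + 25kn + 210k^3 − 175k^2n

(5 + 5k)(−9 − 6k + 5n)(8 − 7k)
= (−45 − 30k + 25n − 45k − 30k^2 + 25kn)(8 − 7k)    [distributive law]
= (−45 − 75k + 25n − 30k^2 + 25kn)(8 − 7k)    [combine like terms]
= −360 + 315k − 600k + 525k^2 + 200n − 175kn − 240k^2 + 210k^3 + 200kn − 175k^2n    [distributive law]
= −360 − 285k + 285k^2 + 200n + 25kn + 210k^3 − 175k^2n    [combine like terms]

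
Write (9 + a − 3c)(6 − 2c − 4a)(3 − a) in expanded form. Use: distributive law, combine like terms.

(9 + a − 3c)(6 − 2c − 4a)(3 − a)
= (54 − 18c − 36a + 6a − 2ac − 4a^2 − 18c + 6c^2 + 12ac)(3 − a)    [distributive law]
= (54 − 36c − 30a + 10ac − 4a^2 + 6c^2)(3 − a)    [combine like terms]
= 162 − 54a − 108c + 36ac − 90a + 30a^2 + 30ac − 10a^2c − 12a^2 + 4a^3 + 18c^2 − 6ac^2    [distributive law]
= 162 − 144a − 108c + 66ac + 18a^2 − 10a^2c + 4a^3 + 18c^2 − 6ac^2    [combine like terms]

162 − 144a − 108c + 66ac + 18a^2 − 10a^2c + 4a^3 + 18c^2 − 6ac^2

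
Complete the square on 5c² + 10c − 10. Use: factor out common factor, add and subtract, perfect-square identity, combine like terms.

5c² + 10c − 10
= 5(c² + 2c) − 10    [factor out 5 from the c-terms]
= 5(c² + 2c + 1 − 1) − 10    [add and subtract 1 inside the bracket]
= 5(c + 1)² − 5 − 10    [perfect-square identity]
= 5(c + 1)² − 15    [combine constants]

5(c + 1)² − 15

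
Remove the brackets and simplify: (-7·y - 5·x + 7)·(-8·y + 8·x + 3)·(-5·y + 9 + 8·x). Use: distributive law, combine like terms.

-280·y³ + 889·y² + 528·x·y² - 965·x·y + 72·x²·y - 798·y - 32·x² - 320·x³ + 537·x + 189

(-7·y - 5·x + 7)·(-8·y + 8·x + 3)·(-5·y + 9 + 8·x)
= (56·y² - 56·x·y - 21·y + 40·x·y - 40·x² - 15·x - 56·y + 56·x + 21)·(-5·y + 9 + 8·x)    [distributive law]
= (56·y² - 16·x·y - 77·y - 40·x² + 41·x + 21)·(-5·y + 9 + 8·x)    [combine like terms]
= -280·y³ + 504·y² + 448·x·y² + 80·x·y² - 144·x·y - 128·x²·y + 385·y² - 693·y - 616·x·y + 200·x²·y - 360·x² - 320·x³ - 205·x·y + 369·x + 328·x² - 105·y + 189 + 168·x    [distributive law]
= -280·y³ + 889·y² + 528·x·y² - 965·x·y + 72·x²·y - 798·y - 32·x² - 320·x³ + 537·x + 189    [combine like terms]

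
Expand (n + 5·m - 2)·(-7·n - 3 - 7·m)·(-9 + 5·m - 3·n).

30·n^2 + 91·m·n^2 + 21·n^3 - 117·n + 436·m·n - 105·m^2·n + 39·m + 310·m^2 - 175·m^3 - 54

(n + 5·m - 2)·(-7·n - 3 - 7·m)·(-9 + 5·m - 3·n)
= (-7·n^2 - 3·n - 7·m·n - 35·m·n - 15·m - 35·m^2 + 14·n + 6 + 14·m)·(-9 + 5·m - 3·n)    [distributive law]
= (-7·n^2 + 11·n - 42·m·n - m - 35·m^2 + 6)·(-9 + 5·m - 3·n)    [combine like terms]
= 63·n^2 - 35·m·n^2 + 21·n^3 - 99·n + 55·m·n - 33·n^2 + 378·m·n - 210·m^2·n + 126·m·n^2 + 9·m - 5·m^2 + 3·m·n + 315·m^2 - 175·m^3 + 105·m^2·n - 54 + 30·m - 18·n    [distributive law]
= 30·n^2 + 91·m·n^2 + 21·n^3 - 117·n + 436·m·n - 105·m^2·n + 39·m + 310·m^2 - 175·m^3 - 54    [combine like terms]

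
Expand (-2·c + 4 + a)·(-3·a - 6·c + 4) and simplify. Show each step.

12·c² - 32·c - 8·a + 16 - 3·a²

(-2·c + 4 + a)·(-3·a - 6·c + 4)
= 6·a·c + 12·c² - 8·c - 12·a - 24·c + 16 - 3·a² - 6·a·c + 4·a    [distributive law]
= 12·c² - 32·c - 8·a + 16 - 3·a²    [combine like terms]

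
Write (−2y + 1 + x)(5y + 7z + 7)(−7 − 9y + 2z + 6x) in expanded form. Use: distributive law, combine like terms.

(−2y + 1 + x)(5y + 7z + 7)(−7 − 9y + 2z + 6x)
= (−10y² − 14yz − 14y + 5y + 7z + 7 + 5xy + 7xz + 7x)(−7 − 9y + 2z + 6x)    [distributive law]
= (−10y² − 14yz − 9y + 7z + 7 + 5xy + 7xz + 7x)(−7 − 9y + 2z + 6x)    [combine like terms]
= 70y² + 90y³ − 20y²z − 60xy² + 98yz + 126y²z − 28yz² − 84xyz + 63y + 81y² − 18yz − 54xy − 49z − 63yz + 14z² + 42xz − 49 − 63y + 14z + 42x − 35xy − 45xy² + 10xyz + 30x²y − 49xz − 63xyz + 14xz² + 42x²z − 49x − 63xy + 14xz + 42x²    [distributive law]
= 151y² + 90y³ + 106y²z − 105xy² + 17yz − 28yz² − 137xyz − 152xy − 35z + 14z² + 7xz − 49 − 7x + 30x²y + 14xz² + 42x²z + 42x²    [combine like terms]

151y² + 90y³ + 106y²z − 105xy² + 17yz − 28yz² − 137xyz − 152xy − 35z + 14z² + 7xz − 49 − 7x + 30x²y + 14xz² + 42x²z + 42x²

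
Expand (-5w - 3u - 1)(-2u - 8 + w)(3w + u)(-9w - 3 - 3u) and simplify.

(-5w - 3u - 1)(-2u - 8 + w)(3w + u)(-9w - 3 - 3u)
= (10uw + 40w - 5w² + 6u² + 24u - 3uw + 2u + 8 - w)(3w + u)(-9w - 3 - 3u)    [distributive law]
= (7uw + 39w - 5w² + 6u² + 26u + 8)(3w + u)(-9w - 3 - 3u)    [combine like terms]
= (21uw² + 7u²w + 117w² + 39uw - 15w³ - 5uw² + 18u²w + 6u³ + 78uw + 26u² + 24w + 8u)(-9w - 3 - 3u)    [distributive law]
= (16uw² + 25u²w + 117w² + 117uw - 15w³ + 6u³ + 26u² + 24w + 8u)(-9w - 3 - 3u)    [combine like terms]
= -144uw³ - 48uw² - 48u²w² - 225u²w² - 75u²w - 75u³w - 1053w³ - 351w² - 351uw² - 1053uw² - 351uw - 351u²w + 135w⁴ + 45w³ + 45uw³ - 54u³w - 18u³ - 18u⁴ - 234u²w - 78u² - 78u³ - 216w² - 72w - 72uw - 72uw - 24u - 24u²    [distributive law]
= -99uw³ - 1452uw² - 273u²w² - 660u²w - 129u³w - 1008w³ - 567w² - 495uw + 135w⁴ - 96u³ - 18u⁴ - 102u² - 72w - 24u    [combine like terms]

-99uw³ - 1452uw² - 273u²w² - 660u²w - 129u³w - 1008w³ - 567w² - 495uw + 135w⁴ - 96u³ - 18u⁴ - 102u² - 72w - 24u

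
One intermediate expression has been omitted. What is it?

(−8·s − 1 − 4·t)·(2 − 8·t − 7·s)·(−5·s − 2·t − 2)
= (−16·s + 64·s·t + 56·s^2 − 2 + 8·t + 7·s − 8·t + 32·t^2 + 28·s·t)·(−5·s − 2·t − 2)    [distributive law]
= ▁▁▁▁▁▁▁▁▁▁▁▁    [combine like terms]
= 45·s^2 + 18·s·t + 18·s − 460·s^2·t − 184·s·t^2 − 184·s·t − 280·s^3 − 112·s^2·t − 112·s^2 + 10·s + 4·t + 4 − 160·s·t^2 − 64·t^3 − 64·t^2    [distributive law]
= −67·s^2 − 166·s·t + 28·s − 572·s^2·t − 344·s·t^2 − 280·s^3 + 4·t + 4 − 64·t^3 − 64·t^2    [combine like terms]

After combine like terms, the bracketed line is:

(−9·s + 92·s·t + 56·s^2 − 2 + 32·t^2)·(−5·s − 2·t − 2)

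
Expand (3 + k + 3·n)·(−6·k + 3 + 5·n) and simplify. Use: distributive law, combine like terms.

−15·k + 9 + 24·n − 6·k² − 13·k·n + 15·n²

(3 + k + 3·n)·(−6·k + 3 + 5·n)
= −18·k + 9 + 15·n − 6·k² + 3·k + 5·k·n − 18·k·n + 9·n + 15·n²    [distributive law]
= −15·k + 9 + 24·n − 6·k² − 13·k·n + 15·n²    [combine like terms]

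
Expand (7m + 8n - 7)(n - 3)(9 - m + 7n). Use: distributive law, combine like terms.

-53mn - 7m^2n + 41mn^2 - 210m + 21m^2 - 145n^2 + 56n^3 - 132n + 189

(7m + 8n - 7)(n - 3)(9 - m + 7n)
= (7mn - 21m + 8n^2 - 24n - 7n + 21)(9 - m + 7n)    [distributive law]
= (7mn - 21m + 8n^2 - 31n + 21)(9 - m + 7n)    [combine like terms]
= 63mn - 7m^2n + 49mn^2 - 189m + 21m^2 - 147mn + 72n^2 - 8mn^2 + 56n^3 - 279n + 31mn - 217n^2 + 189 - 21m + 147n    [distributive law]
= -53mn - 7m^2n + 41mn^2 - 210m + 21m^2 - 145n^2 + 56n^3 - 132n + 189    [combine like terms]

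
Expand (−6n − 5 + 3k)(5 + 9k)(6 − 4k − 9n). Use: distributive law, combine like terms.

45n + 66kn + 270n² − 27k²n + 486kn² − 150 − 80k + 282k² − 108k³

(−6n − 5 + 3k)(5 + 9k)(6 − 4k − 9n)
= (−30n − 54kn − 25 − 45k + 15k + 27k²)(6 − 4k − 9n)    [distributive law]
= (−30n − 54kn − 25 − 30k + 27k²)(6 − 4k − 9n)    [combine like terms]
= −180n + 120kn + 270n² − 324kn + 216k²n + 486kn² − 150 + 100k + 225n − 180k + 120k² + 270kn + 162k² − 108k³ − 243k²n    [distributive law]
= 45n + 66kn + 270n² − 27k²n + 486kn² − 150 − 80k + 282k² − 108k³    [combine like terms]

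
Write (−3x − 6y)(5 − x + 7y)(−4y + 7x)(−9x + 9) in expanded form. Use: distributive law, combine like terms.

297x^2y − 1350xy + 1134x^3 − 945x^2 + 1053x^3y − 189x^4 + 2106x^2y^2 − 3186xy^2 + 1080y^2 − 1512xy^3 + 1512y^3

(−3x − 6y)(5 − x + 7y)(−4y + 7x)(−9x + 9)
= (−15x + 3x^2 − 21xy − 30y + 6xy − 42y^2)(−4y + 7x)(−9x + 9)    [distributive law]
= (−15x + 3x^2 − 15xy − 30y − 42y^2)(−4y + 7x)(−9x + 9)    [combine like terms]
= (60xy − 105x^2 − 12x^2y + 21x^3 + 60xy^2 − 105x^2y + 120y^2 − 210xy + 168y^3 − 294xy^2)(−9x + 9)    [distributive law]
= (−150xy − 105x^2 − 117x^2y + 21x^3 − 234xy^2 + 120y^2 + 168y^3)(−9x + 9)    [combine like terms]
= 1350x^2y − 1350xy + 945x^3 − 945x^2 + 1053x^3y − 1053x^2y − 189x^4 + 189x^3 + 2106x^2y^2 − 2106xy^2 − 1080xy^2 + 1080y^2 − 1512xy^3 + 1512y^3    [distributive law]
= 297x^2y − 1350xy + 1134x^3 − 945x^2 + 1053x^3y − 189x^4 + 2106x^2y^2 − 3186xy^2 + 1080y^2 − 1512xy^3 + 1512y^3    [combine like terms]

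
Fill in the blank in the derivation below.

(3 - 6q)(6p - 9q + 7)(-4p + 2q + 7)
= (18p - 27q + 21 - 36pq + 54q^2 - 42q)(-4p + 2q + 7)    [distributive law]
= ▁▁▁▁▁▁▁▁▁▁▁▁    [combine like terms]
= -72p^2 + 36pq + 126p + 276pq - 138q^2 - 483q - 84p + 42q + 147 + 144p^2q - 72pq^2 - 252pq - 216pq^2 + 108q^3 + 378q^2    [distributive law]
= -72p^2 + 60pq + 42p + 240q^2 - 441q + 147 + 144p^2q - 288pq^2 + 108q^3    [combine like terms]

By combine like terms:

(18p - 69q + 21 - 36pq + 54q^2)(-4p + 2q + 7)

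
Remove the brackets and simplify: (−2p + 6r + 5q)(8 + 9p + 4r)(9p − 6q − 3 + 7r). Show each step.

−90p² + 321pq + 48p + 182pr − 162p³ + 513p²q + 288p²r + 219pqr + 538pr² − 68qr − 144r + 264r² − 4qr² + 168r³ − 240q² − 120q − 270pq² − 120q²r

(−2p + 6r + 5q)(8 + 9p + 4r)(9p − 6q − 3 + 7r)
= (−16p − 18p² − 8pr + 48r + 54pr + 24r² + 40q + 45pq + 20qr)(9p − 6q − 3 + 7r)    [distributive law]
= (−16p − 18p² + 46pr + 48r + 24r² + 40q + 45pq + 20qr)(9p − 6q − 3 + 7r)    [combine like terms]
= −144p² + 96pq + 48p − 112pr − 162p³ + 108p²q + 54p² − 126p²r + 414p²r − 276pqr − 138pr + 322pr² + 432pr − 288qr − 144r + 336r² + 216pr² − 144qr² − 72r² + 168r³ + 360pq − 240q² − 120q + 280qr + 405p²q − 270pq² − 135pq + 315pqr + 180pqr − 120q²r − 60qr + 140qr²    [distributive law]
= −90p² + 321pq + 48p + 182pr − 162p³ + 513p²q + 288p²r + 219pqr + 538pr² − 68qr − 144r + 264r² − 4qr² + 168r³ − 240q² − 120q − 270pq² − 120q²r    [combine like terms]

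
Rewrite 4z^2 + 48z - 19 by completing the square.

4(z + 6)^2 - 163

4z^2 + 48z - 19
= 4(z^2 + 12z) - 19    [factor out 4 from the z-terms]
= 4(z^2 + 12z + 36 - 36) - 19    [add and subtract 36 inside the bracket]
= 4(z + 6)^2 - 144 - 19    [perfect-square identity]
= 4(z + 6)^2 - 163    [combine constants]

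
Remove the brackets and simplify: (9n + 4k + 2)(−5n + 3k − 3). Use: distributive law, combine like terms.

(9n + 4k + 2)(−5n + 3k − 3)
= −45n² + 27kn − 27n − 20kn + 12k² − 12k − 10n + 6k − 6    [distributive law]
= −45n² + 7kn − 37n + 12k² − 6k − 6    [combine like terms]

−45n² + 7kn − 37n + 12k² − 6k − 6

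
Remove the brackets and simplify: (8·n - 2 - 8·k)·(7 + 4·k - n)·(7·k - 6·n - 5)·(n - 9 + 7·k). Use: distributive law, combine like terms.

1098·k·n^2 - 6530·k·n - 406·k^2·n - 740·n^3 + 2566·n^2 + 1924·n - 1600·k^2·n^2 + 3080·k^3·n + 40·k·n^3 + 48·n^4 - 1508·k + 4146·k^2 - 630 - 1568·k^4

(8·n - 2 - 8·k)·(7 + 4·k - n)·(7·k - 6·n - 5)·(n - 9 + 7·k)
= (56·n + 32·k·n - 8·n^2 - 14 - 8·k + 2·n - 56·k - 32·k^2 + 8·k·n)·(7·k - 6·n - 5)·(n - 9 + 7·k)    [distributive law]
= (58·n + 40·k·n - 8·n^2 - 14 - 64·k - 32·k^2)·(7·k - 6·n - 5)·(n - 9 + 7·k)    [combine like terms]
= (406·k·n - 348·n^2 - 290·n + 280·k^2·n - 240·k·n^2 - 200·k·n - 56·k·n^2 + 48·n^3 + 40·n^2 - 98·k + 84·n + 70 - 448·k^2 + 384·k·n + 320·k - 224·k^3 + 192·k^2·n + 160·k^2)·(n - 9 + 7·k)    [distributive law]
= (590·k·n - 308·n^2 - 206·n + 472·k^2·n - 296·k·n^2 + 48·n^3 + 222·k + 70 - 288·k^2 - 224·k^3)·(n - 9 + 7·k)    [combine like terms]
= 590·k·n^2 - 5310·k·n + 4130·k^2·n - 308·n^3 + 2772·n^2 - 2156·k·n^2 - 206·n^2 + 1854·n - 1442·k·n + 472·k^2·n^2 - 4248·k^2·n + 3304·k^3·n - 296·k·n^3 + 2664·k·n^2 - 2072·k^2·n^2 + 48·n^4 - 432·n^3 + 336·k·n^3 + 222·k·n - 1998·k + 1554·k^2 + 70·n - 630 + 490·k - 288·k^2·n + 2592·k^2 - 2016·k^3 - 224·k^3·n + 2016·k^3 - 1568·k^4    [distributive law]
= 1098·k·n^2 - 6530·k·n - 406·k^2·n - 740·n^3 + 2566·n^2 + 1924·n - 1600·k^2·n^2 + 3080·k^3·n + 40·k·n^3 + 48·n^4 - 1508·k + 4146·k^2 - 630 - 1568·k^4    [combine like terms]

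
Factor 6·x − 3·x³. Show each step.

6·x − 3·x³
= 3(2·x − x³)    [factor out 3]
= 3·x(2 − x²)    [factor out x]

3·x(2 − x²)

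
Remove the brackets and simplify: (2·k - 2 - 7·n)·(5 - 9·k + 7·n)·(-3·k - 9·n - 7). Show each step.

(2·k - 2 - 7·n)·(5 - 9·k + 7·n)·(-3·k - 9·n - 7)
= (10·k - 18·k² + 14·k·n - 10 + 18·k - 14·n - 35·n + 63·k·n - 49·n²)·(-3·k - 9·n - 7)    [distributive law]
= (28·k - 18·k² + 77·k·n - 10 - 49·n - 49·n²)·(-3·k - 9·n - 7)    [combine like terms]
= -84·k² - 252·k·n - 196·k + 54·k³ + 162·k²·n + 126·k² - 231·k²·n - 693·k·n² - 539·k·n + 30·k + 90·n + 70 + 147·k·n + 441·n² + 343·n + 147·k·n² + 441·n³ + 343·n²    [distributive law]
= 42·k² - 644·k·n - 166·k + 54·k³ - 69·k²·n - 546·k·n² + 433·n + 70 + 784·n² + 441·n³    [combine like terms]

42·k² - 644·k·n - 166·k + 54·k³ - 69·k²·n - 546·k·n² + 433·n + 70 + 784·n² + 441·n³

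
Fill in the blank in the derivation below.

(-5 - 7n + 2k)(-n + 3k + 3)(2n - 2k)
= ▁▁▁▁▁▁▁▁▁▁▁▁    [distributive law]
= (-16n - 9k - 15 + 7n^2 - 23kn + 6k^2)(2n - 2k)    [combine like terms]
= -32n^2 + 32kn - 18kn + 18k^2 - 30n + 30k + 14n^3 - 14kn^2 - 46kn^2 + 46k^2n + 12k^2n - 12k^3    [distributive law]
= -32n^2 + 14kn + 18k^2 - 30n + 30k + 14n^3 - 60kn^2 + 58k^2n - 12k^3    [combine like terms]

Applying distributive law to the line above:

(5n - 15k - 15 + 7n^2 - 21kn - 21n - 2kn + 6k^2 + 6k)(2n - 2k)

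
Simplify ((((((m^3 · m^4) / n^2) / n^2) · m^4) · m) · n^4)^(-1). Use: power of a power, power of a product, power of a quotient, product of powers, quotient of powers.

m^(-12)

((((((m^3 · m^4) / n^2) / n^2) · m^4) · m) · n^4)^(-1)
= ((((((m^3 · m^4) / n^2) / n^2) · m^4) · m)^(-1)) · ((n^4)^(-1))    [power of a product]
= ((((((m^3 · m^4) / n^2) / n^2) · m^4)^(-1)) · (m^(-1))) · ((n^4)^(-1))    [power of a product]
= ((((((m^3 · m^4) / n^2) / n^2)^(-1)) · ((m^4)^(-1))) · (m^(-1))) · ((n^4)^(-1))    [power of a product]
= ((((((m^3 · m^4) / n^2)^(-1)) / ((n^2)^(-1))) · ((m^4)^(-1))) · (m^(-1))) · ((n^4)^(-1))    [power of a quotient]
= ((((((m^3 · m^4)^(-1)) / ((n^2)^(-1))) / ((n^2)^(-1))) · ((m^4)^(-1))) · (m^(-1))) · ((n^4)^(-1))    [power of a quotient]
= (((((((m^3)^(-1)) · ((m^4)^(-1))) / ((n^2)^(-1))) / ((n^2)^(-1))) · ((m^4)^(-1))) · (m^(-1))) · ((n^4)^(-1))    [power of a product]
= (((((m^(-3) · ((m^4)^(-1))) / ((n^2)^(-1))) / ((n^2)^(-1))) · ((m^4)^(-1))) · (m^(-1))) · ((n^4)^(-1))    [power of a power]
= (((((m^(-3) · m^(-4)) / ((n^2)^(-1))) / ((n^2)^(-1))) · ((m^4)^(-1))) · (m^(-1))) · ((n^4)^(-1))    [power of a power]
= ((((m^(-7) / ((n^2)^(-1))) / ((n^2)^(-1))) · ((m^4)^(-1))) · (m^(-1))) · ((n^4)^(-1))    [product of powers]
= ((((m^(-7) / n^(-2)) / ((n^2)^(-1))) · ((m^4)^(-1))) · (m^(-1))) · ((n^4)^(-1))    [power of a power]
= ((((m^(-7) / n^(-2)) / n^(-2)) · ((m^4)^(-1))) · (m^(-1))) · ((n^4)^(-1))    [power of a power]
= ((((m^(-7) / n^(-2)) / n^(-2)) · m^(-4)) · (m^(-1))) · ((n^4)^(-1))    [power of a power]
= ((((m^(-7) / n^(-2)) / n^(-2)) · m^(-4)) · m^(-1)) · n^(-4)    [power of a power]
= m^(-12)    [quotient of powers; product of powers]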